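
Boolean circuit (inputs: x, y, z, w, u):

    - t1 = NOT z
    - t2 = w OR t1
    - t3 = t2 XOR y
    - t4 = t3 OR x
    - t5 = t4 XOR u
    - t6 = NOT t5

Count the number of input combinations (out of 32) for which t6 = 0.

16

t6 = NOT t5 must be 0, so t5 = 1.
t5 = t4 XOR u must be 1, so t4 and u differ.
Enumerating the 32 input combinations, 16 give t6 = 0 and 16 give t6 = 1.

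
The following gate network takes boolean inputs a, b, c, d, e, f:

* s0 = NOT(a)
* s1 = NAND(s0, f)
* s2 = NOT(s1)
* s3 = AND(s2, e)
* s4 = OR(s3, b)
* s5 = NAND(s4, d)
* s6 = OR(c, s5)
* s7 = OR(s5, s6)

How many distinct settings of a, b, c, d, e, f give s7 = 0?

9

s7 = OR(s5, s6) must be 0, so both s5 = 0 and s6 = 0.
s5 = NAND(s4, d) must be 0, so both s4 = 1 and d = 1.
s6 = OR(c, s5) must be 0, so both c = 0 and s5 = 0.
Enumerating the 64 input combinations, 9 give s7 = 0 and 55 give s7 = 1.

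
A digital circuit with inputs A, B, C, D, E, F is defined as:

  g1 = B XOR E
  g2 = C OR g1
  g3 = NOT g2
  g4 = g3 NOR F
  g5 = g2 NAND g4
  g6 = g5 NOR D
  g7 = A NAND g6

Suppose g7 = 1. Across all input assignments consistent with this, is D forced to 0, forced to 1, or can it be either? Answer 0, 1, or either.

either

Both values of D occur among assignments with g7 = 1:
  D=0: A=0, B=0, C=0, D=0, E=0, F=0
  D=1: A=0, B=0, C=0, D=1, E=0, F=0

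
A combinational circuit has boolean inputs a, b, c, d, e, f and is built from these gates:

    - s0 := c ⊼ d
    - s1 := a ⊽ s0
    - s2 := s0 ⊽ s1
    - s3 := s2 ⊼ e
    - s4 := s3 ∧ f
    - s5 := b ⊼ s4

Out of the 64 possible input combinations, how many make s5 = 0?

s5 = b ⊼ s4 must be 0, so both b = 1 and s4 = 1.
s4 = s3 ∧ f must be 1, so both s3 = 1 and f = 1.
Enumerating the 64 input combinations, 15 give s5 = 0 and 49 give s5 = 1.

15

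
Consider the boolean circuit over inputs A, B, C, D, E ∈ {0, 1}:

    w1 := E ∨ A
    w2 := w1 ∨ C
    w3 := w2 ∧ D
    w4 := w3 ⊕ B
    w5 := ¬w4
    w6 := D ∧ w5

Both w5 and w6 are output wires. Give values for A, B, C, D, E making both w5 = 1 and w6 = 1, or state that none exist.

A=1, B=1, C=0, D=1, E=1

Check with A=1, B=1, C=0, D=1, E=1:
w1 = E ∨ A = 1 ∨ 1 = 1
w2 = w1 ∨ C = 1 ∨ 0 = 1
w3 = w2 ∧ D = 1 ∧ 1 = 1
w4 = w3 ⊕ B = 1 ⊕ 1 = 0
w5 = ¬w4 = ¬0 = 1
w6 = D ∧ w5 = 1 ∧ 1 = 1
So w5 = 1 and w6 = 1.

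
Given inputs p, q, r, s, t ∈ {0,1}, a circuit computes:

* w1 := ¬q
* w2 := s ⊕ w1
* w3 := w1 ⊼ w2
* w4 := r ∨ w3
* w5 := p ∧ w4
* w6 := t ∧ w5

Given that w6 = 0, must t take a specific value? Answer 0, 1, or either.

either

Both values of t occur among assignments with w6 = 0:
  t=0: p=0, q=0, r=0, s=0, t=0
  t=1: p=0, q=0, r=0, s=0, t=1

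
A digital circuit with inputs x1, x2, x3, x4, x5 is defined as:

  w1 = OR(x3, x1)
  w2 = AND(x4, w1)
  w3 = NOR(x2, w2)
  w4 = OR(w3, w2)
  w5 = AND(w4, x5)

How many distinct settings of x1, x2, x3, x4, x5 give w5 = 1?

w5 = AND(w4, x5) must be 1, so both w4 = 1 and x5 = 1.
Enumerating the 32 input combinations, 11 give w5 = 1 and 21 give w5 = 0.

11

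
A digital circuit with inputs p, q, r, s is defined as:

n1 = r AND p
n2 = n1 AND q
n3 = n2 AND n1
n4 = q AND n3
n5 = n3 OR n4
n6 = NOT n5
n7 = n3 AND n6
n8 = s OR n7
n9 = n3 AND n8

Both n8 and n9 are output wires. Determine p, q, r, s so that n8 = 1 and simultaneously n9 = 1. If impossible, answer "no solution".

Check with p=1, q=1, r=1, s=1:
n1 = r AND p = 1 AND 1 = 1
n2 = n1 AND q = 1 AND 1 = 1
n3 = n2 AND n1 = 1 AND 1 = 1
n4 = q AND n3 = 1 AND 1 = 1
n5 = n3 OR n4 = 1 OR 1 = 1
n6 = NOT n5 = NOT 1 = 0
n7 = n3 AND n6 = 1 AND 0 = 0
n8 = s OR n7 = 1 OR 0 = 1
n9 = n3 AND n8 = 1 AND 1 = 1
So n8 = 1 and n9 = 1.

p=1, q=1, r=1, s=1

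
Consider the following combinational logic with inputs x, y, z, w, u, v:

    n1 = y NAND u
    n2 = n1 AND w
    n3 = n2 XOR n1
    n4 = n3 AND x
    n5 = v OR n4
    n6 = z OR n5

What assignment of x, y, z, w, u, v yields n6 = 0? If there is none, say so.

x=0 y=0 z=0 w=0 u=1 v=0

n6 = z OR n5 must be 0, so both z = 0 and n5 = 0.
n5 = v OR n4 must be 0, so both v = 0 and n4 = 0.
Check with x=0 y=0 z=0 w=0 u=1 v=0:
n1 = y NAND u = 0 NAND 1 = 1
n2 = n1 AND w = 1 AND 0 = 0
n3 = n2 XOR n1 = 0 XOR 1 = 1
n4 = n3 AND x = 1 AND 0 = 0
n5 = v OR n4 = 0 OR 0 = 0
n6 = z OR n5 = 0 OR 0 = 0
So n6 = 0 as required.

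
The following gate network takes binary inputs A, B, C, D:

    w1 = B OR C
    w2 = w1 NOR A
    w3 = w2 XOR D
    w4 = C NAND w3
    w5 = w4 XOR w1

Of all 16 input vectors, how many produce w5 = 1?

8

w5 = w4 XOR w1 must be 1, so w4 and w1 differ.
Enumerating the 16 input combinations, 8 give w5 = 1 and 8 give w5 = 0.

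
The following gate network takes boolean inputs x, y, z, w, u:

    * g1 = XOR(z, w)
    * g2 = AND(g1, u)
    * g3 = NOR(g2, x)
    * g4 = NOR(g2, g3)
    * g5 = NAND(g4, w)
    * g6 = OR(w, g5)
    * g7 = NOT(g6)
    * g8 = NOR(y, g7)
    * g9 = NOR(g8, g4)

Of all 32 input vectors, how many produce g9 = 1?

10

g9 = NOR(g8, g4) must be 1, so both g8 = 0 and g4 = 0.
g8 = NOR(y, g7) must be 0, so at least one of y, g7 is 1.
g4 = NOR(g2, g3) must be 0, so at least one of g2, g3 is 1.
Enumerating the 32 input combinations, 10 give g9 = 1 and 22 give g9 = 0.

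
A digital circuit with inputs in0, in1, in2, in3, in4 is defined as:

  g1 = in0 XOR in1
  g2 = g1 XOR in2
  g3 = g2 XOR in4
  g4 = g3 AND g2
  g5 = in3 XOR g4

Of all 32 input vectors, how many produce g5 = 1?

16

g5 = in3 XOR g4 must be 1, so in3 and g4 differ.
Enumerating the 32 input combinations, 16 give g5 = 1 and 16 give g5 = 0.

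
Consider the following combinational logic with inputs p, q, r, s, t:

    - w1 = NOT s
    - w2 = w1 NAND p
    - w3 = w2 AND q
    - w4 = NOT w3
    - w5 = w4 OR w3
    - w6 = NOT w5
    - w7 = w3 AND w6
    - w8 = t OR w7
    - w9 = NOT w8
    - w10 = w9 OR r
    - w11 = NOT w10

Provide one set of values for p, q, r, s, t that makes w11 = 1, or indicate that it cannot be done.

w11 = NOT w10 must be 1, so w10 = 0.
Check with p=1 q=1 r=0 s=0 t=1:
w1 = NOT s = NOT 0 = 1
w2 = w1 NAND p = 1 NAND 1 = 0
w3 = w2 AND q = 0 AND 1 = 0
w4 = NOT w3 = NOT 0 = 1
w5 = w4 OR w3 = 1 OR 0 = 1
w6 = NOT w5 = NOT 1 = 0
w7 = w3 AND w6 = 0 AND 0 = 0
w8 = t OR w7 = 1 OR 0 = 1
w9 = NOT w8 = NOT 1 = 0
w10 = w9 OR r = 0 OR 0 = 0
w11 = NOT w10 = NOT 0 = 1
So w11 = 1 as required.

p=1 q=1 r=0 s=0 t=1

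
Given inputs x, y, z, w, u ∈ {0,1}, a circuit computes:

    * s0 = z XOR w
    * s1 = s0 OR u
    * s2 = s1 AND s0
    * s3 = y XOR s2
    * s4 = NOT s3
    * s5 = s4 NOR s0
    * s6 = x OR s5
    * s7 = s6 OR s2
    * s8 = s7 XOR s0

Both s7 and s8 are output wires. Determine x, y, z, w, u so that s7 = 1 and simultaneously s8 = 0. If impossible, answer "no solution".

x=0, y=0, z=0, w=1, u=1

Check with x=0, y=0, z=0, w=1, u=1:
s0 = z XOR w = 0 XOR 1 = 1
s1 = s0 OR u = 1 OR 1 = 1
s2 = s1 AND s0 = 1 AND 1 = 1
s3 = y XOR s2 = 0 XOR 1 = 1
s4 = NOT s3 = NOT 1 = 0
s5 = s4 NOR s0 = 0 NOR 1 = 0
s6 = x OR s5 = 0 OR 0 = 0
s7 = s6 OR s2 = 0 OR 1 = 1
s8 = s7 XOR s0 = 1 XOR 1 = 0
So s7 = 1 and s8 = 0.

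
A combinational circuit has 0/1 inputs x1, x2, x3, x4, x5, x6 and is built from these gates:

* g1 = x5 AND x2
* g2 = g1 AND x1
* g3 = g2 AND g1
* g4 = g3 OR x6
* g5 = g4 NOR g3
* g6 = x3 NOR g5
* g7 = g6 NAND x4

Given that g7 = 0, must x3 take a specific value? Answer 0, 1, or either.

0

g7 = g6 NAND x4 must be 0, so both g6 = 1 and x4 = 1.
g6 = x3 NOR g5 must be 1, so both x3 = 0 and g5 = 0.
g5 = g4 NOR g3 must be 0, so at least one of g4, g3 is 1.
Every assignment with g7 = 0 has x3 = 0; there are 9 such assignment(s).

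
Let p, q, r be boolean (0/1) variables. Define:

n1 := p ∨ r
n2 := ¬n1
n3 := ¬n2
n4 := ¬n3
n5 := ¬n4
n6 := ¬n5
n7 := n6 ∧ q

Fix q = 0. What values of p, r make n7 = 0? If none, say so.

n7 = n6 ∧ q must be 0, so at least one of n6, q is 0.
Check with q = 0 and p=0, r=1:
n1 = p ∨ r = 0 ∨ 1 = 1
n2 = ¬n1 = ¬1 = 0
n3 = ¬n2 = ¬0 = 1
n4 = ¬n3 = ¬1 = 0
n5 = ¬n4 = ¬0 = 1
n6 = ¬n5 = ¬1 = 0
n7 = n6 ∧ q = 0 ∧ 0 = 0
So n7 = 0.

p=0, r=1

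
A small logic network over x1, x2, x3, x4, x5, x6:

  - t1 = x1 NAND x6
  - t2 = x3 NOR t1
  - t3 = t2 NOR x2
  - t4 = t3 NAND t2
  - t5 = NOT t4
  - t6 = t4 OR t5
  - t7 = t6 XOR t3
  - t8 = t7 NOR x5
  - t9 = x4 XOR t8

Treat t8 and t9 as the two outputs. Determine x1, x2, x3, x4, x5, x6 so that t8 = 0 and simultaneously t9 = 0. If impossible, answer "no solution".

x1=0, x2=1, x3=0, x4=0, x5=0, x6=1

Check with x1=0, x2=1, x3=0, x4=0, x5=0, x6=1:
t1 = x1 NAND x6 = 0 NAND 1 = 1
t2 = x3 NOR t1 = 0 NOR 1 = 0
t3 = t2 NOR x2 = 0 NOR 1 = 0
t4 = t3 NAND t2 = 0 NAND 0 = 1
t5 = NOT t4 = NOT 1 = 0
t6 = t4 OR t5 = 1 OR 0 = 1
t7 = t6 XOR t3 = 1 XOR 0 = 1
t8 = t7 NOR x5 = 1 NOR 0 = 0
t9 = x4 XOR t8 = 0 XOR 0 = 0
So t8 = 0 and t9 = 0.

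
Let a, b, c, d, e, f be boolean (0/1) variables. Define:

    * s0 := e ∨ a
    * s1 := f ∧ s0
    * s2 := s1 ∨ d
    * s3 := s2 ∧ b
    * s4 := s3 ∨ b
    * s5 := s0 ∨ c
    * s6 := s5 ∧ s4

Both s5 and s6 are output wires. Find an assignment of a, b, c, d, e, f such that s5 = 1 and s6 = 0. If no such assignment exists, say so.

a=0, b=0, c=1, d=1, e=0, f=1

Check with a=0, b=0, c=1, d=1, e=0, f=1:
s0 = e ∨ a = 0 ∨ 0 = 0
s1 = f ∧ s0 = 1 ∧ 0 = 0
s2 = s1 ∨ d = 0 ∨ 1 = 1
s3 = s2 ∧ b = 1 ∧ 0 = 0
s4 = s3 ∨ b = 0 ∨ 0 = 0
s5 = s0 ∨ c = 0 ∨ 1 = 1
s6 = s5 ∧ s4 = 1 ∧ 0 = 0
So s5 = 1 and s6 = 0.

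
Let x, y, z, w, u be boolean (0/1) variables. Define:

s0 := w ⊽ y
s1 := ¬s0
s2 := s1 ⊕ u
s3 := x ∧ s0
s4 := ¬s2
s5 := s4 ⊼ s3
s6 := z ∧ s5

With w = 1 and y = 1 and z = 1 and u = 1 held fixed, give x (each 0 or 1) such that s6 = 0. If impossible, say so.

With w = 1 and y = 1 and z = 1 and u = 1 fixed, none of the 2 settings of x give s6 = 0.
For example, with x=0:
s0 = w ⊽ y = 1 ⊽ 1 = 0
s1 = ¬s0 = ¬0 = 1
s2 = s1 ⊕ u = 1 ⊕ 1 = 0
s3 = x ∧ s0 = 0 ∧ 0 = 0
s4 = ¬s2 = ¬0 = 1
s5 = s4 ⊼ s3 = 1 ⊼ 0 = 1
s6 = z ∧ s5 = 1 ∧ 1 = 1
giving s6 = 1 ≠ 0.

no solution exists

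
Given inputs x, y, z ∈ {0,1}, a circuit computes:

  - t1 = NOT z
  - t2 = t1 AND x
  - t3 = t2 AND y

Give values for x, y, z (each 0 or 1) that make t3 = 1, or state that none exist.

x=1 y=1 z=0

t3 = t2 AND y must be 1, so both t2 = 1 and y = 1.
t2 = t1 AND x must be 1, so both t1 = 1 and x = 1.
t1 = NOT z must be 1, so z = 0.
Check with x=1 y=1 z=0:
t1 = NOT z = NOT 0 = 1
t2 = t1 AND x = 1 AND 1 = 1
t3 = t2 AND y = 1 AND 1 = 1
So t3 = 1 as required.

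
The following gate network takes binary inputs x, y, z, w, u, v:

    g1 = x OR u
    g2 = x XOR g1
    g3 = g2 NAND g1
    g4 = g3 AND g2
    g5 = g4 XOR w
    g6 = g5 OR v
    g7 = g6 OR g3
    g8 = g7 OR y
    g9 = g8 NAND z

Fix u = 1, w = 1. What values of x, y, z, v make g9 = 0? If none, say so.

x=1, y=0, z=1, v=1

Check with u = 1, w = 1 and x=1, y=0, z=1, v=1:
g1 = x OR u = 1 OR 1 = 1
g2 = x XOR g1 = 1 XOR 1 = 0
g3 = g2 NAND g1 = 0 NAND 1 = 1
g4 = g3 AND g2 = 1 AND 0 = 0
g5 = g4 XOR w = 0 XOR 1 = 1
g6 = g5 OR v = 1 OR 1 = 1
g7 = g6 OR g3 = 1 OR 1 = 1
g8 = g7 OR y = 1 OR 0 = 1
g9 = g8 NAND z = 1 NAND 1 = 0
So g9 = 0.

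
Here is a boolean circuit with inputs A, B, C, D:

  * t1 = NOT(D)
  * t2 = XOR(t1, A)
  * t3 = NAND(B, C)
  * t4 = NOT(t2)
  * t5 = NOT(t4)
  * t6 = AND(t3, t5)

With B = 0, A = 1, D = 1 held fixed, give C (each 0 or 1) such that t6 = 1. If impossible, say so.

C=1

t6 = AND(t3, t5) must be 1, so both t3 = 1 and t5 = 1.
t3 = NAND(B, C) must be 1, so at least one of B, C is 0.
Check with B = 0, A = 1, D = 1 and C=1:
t1 = NOT(D) = NOT 1 = 0
t2 = XOR(t1, A) = XOR(0, 1) = 1
t3 = NAND(B, C) = NAND(0, 1) = 1
t4 = NOT(t2) = NOT 1 = 0
t5 = NOT(t4) = NOT 0 = 1
t6 = AND(t3, t5) = AND(1, 1) = 1
So t6 = 1.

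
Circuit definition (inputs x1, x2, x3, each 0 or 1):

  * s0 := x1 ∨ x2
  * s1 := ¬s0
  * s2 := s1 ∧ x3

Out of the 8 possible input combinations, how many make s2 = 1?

s2 = s1 ∧ x3 must be 1, so both s1 = 1 and x3 = 1.
s1 = ¬s0 must be 1, so s0 = 0.
s0 = x1 ∨ x2 must be 0, so both x1 = 0 and x2 = 0.
Satisfying assignments:
  x1=0, x2=0, x3=1

1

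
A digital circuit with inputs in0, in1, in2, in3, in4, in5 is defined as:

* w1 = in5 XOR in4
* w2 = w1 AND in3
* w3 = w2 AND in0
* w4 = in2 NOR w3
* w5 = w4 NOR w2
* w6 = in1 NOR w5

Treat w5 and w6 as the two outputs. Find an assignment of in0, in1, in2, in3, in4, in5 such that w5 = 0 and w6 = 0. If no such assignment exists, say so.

in0=0, in1=1, in2=1, in3=1, in4=0, in5=1

Check with in0=0, in1=1, in2=1, in3=1, in4=0, in5=1:
w1 = in5 XOR in4 = 1 XOR 0 = 1
w2 = w1 AND in3 = 1 AND 1 = 1
w3 = w2 AND in0 = 1 AND 0 = 0
w4 = in2 NOR w3 = 1 NOR 0 = 0
w5 = w4 NOR w2 = 0 NOR 1 = 0
w6 = in1 NOR w5 = 1 NOR 0 = 0
So w5 = 0 and w6 = 0.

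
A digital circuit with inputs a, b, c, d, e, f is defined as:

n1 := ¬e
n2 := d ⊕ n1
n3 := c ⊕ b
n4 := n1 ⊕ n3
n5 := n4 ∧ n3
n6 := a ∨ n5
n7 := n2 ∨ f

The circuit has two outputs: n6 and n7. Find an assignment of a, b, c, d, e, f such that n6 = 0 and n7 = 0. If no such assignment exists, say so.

Check with a=0, b=0, c=0, d=0, e=1, f=0:
n1 = ¬e = ¬1 = 0
n2 = d ⊕ n1 = 0 ⊕ 0 = 0
n3 = c ⊕ b = 0 ⊕ 0 = 0
n4 = n1 ⊕ n3 = 0 ⊕ 0 = 0
n5 = n4 ∧ n3 = 0 ∧ 0 = 0
n6 = a ∨ n5 = 0 ∨ 0 = 0
n7 = n2 ∨ f = 0 ∨ 0 = 0
So n6 = 0 and n7 = 0.

a=0, b=0, c=0, d=0, e=1, f=0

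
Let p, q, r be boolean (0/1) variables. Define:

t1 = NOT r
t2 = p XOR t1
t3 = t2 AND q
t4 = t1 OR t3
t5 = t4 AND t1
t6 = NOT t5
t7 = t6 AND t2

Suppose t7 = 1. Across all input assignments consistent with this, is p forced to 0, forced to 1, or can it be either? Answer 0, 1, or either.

1

t7 = t6 AND t2 must be 1, so both t6 = 1 and t2 = 1.
Every assignment with t7 = 1 has p = 1; there are 2 such assignment(s).
  p=1, q=0, r=1
  p=1, q=1, r=1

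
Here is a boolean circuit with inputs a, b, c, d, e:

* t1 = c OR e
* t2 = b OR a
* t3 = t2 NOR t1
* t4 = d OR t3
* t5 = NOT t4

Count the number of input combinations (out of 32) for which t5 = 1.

t5 = NOT t4 must be 1, so t4 = 0.
Enumerating the 32 input combinations, 15 give t5 = 1 and 17 give t5 = 0.

15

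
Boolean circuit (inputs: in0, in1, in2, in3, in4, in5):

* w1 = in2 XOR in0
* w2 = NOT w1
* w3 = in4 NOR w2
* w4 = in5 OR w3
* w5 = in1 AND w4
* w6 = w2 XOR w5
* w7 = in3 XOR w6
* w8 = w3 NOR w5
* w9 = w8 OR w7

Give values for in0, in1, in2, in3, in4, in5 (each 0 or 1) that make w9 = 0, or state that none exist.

in0=1, in1=1, in2=1, in3=0, in4=1, in5=1

w9 = w8 OR w7 must be 0, so both w8 = 0 and w7 = 0.
Check with in0=1, in1=1, in2=1, in3=0, in4=1, in5=1:
w1 = in2 XOR in0 = 1 XOR 1 = 0
w2 = NOT w1 = NOT 0 = 1
w3 = in4 NOR w2 = 1 NOR 1 = 0
w4 = in5 OR w3 = 1 OR 0 = 1
w5 = in1 AND w4 = 1 AND 1 = 1
w6 = w2 XOR w5 = 1 XOR 1 = 0
w7 = in3 XOR w6 = 0 XOR 0 = 0
w8 = w3 NOR w5 = 0 NOR 1 = 0
w9 = w8 OR w7 = 0 OR 0 = 0
So w9 = 0 as required.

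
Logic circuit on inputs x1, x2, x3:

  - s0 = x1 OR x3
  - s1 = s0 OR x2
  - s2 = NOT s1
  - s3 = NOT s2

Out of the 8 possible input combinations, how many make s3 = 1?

s3 = NOT s2 must be 1, so s2 = 0.
s2 = NOT s1 must be 0, so s1 = 1.
s1 = s0 OR x2 must be 1, so at least one of s0, x2 is 1.
Enumerating the 8 input combinations, 7 give s3 = 1 and 1 give s3 = 0.

7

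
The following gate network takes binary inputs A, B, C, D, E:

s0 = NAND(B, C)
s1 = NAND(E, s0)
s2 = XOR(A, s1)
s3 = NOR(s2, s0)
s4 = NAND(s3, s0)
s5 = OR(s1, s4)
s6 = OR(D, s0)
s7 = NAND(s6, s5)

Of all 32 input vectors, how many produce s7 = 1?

s7 = NAND(s6, s5) must be 1, so at least one of s6, s5 is 0.
Satisfying assignments:
  A=0, B=1, C=1, D=0, E=0
  A=0, B=1, C=1, D=0, E=1
  A=1, B=1, C=1, D=0, E=0
  A=1, B=1, C=1, D=0, E=1

4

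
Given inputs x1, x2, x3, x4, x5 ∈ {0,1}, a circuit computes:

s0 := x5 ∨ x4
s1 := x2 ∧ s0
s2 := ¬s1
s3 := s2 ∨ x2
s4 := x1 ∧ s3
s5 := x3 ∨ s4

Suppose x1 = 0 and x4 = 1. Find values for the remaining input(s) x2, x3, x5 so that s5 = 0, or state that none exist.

s5 = x3 ∨ s4 must be 0, so both x3 = 0 and s4 = 0.
Check with x1 = 0 and x4 = 1 and x2=1, x3=0, x5=1:
s0 = x5 ∨ x4 = 1 ∨ 1 = 1
s1 = x2 ∧ s0 = 1 ∧ 1 = 1
s2 = ¬s1 = ¬1 = 0
s3 = s2 ∨ x2 = 0 ∨ 1 = 1
s4 = x1 ∧ s3 = 0 ∧ 1 = 0
s5 = x3 ∨ s4 = 0 ∨ 0 = 0
So s5 = 0.

x2=1 x3=0 x5=1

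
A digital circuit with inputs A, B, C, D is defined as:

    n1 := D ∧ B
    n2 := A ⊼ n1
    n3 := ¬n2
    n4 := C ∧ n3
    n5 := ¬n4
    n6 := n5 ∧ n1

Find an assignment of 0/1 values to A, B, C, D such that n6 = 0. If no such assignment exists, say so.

A=1 B=0 C=0 D=1

n6 = n5 ∧ n1 must be 0, so at least one of n5, n1 is 0.
Check with A=1 B=0 C=0 D=1:
n1 = D ∧ B = 1 ∧ 0 = 0
n2 = A ⊼ n1 = 1 ⊼ 0 = 1
n3 = ¬n2 = ¬1 = 0
n4 = C ∧ n3 = 0 ∧ 0 = 0
n5 = ¬n4 = ¬0 = 1
n6 = n5 ∧ n1 = 1 ∧ 0 = 0
So n6 = 0 as required.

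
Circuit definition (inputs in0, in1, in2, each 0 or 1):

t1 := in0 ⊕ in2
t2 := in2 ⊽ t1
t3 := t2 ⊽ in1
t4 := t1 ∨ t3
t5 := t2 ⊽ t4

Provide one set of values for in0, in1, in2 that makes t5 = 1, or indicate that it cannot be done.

in0=1, in1=1, in2=1

t5 = t2 ⊽ t4 must be 1, so both t2 = 0 and t4 = 0.
t2 = in2 ⊽ t1 must be 0, so at least one of in2, t1 is 1.
t4 = t1 ∨ t3 must be 0, so both t1 = 0 and t3 = 0.
Check with in0=1, in1=1, in2=1:
t1 = in0 ⊕ in2 = 1 ⊕ 1 = 0
t2 = in2 ⊽ t1 = 1 ⊽ 0 = 0
t3 = t2 ⊽ in1 = 0 ⊽ 1 = 0
t4 = t1 ∨ t3 = 0 ∨ 0 = 0
t5 = t2 ⊽ t4 = 0 ⊽ 0 = 1
So t5 = 1 as required.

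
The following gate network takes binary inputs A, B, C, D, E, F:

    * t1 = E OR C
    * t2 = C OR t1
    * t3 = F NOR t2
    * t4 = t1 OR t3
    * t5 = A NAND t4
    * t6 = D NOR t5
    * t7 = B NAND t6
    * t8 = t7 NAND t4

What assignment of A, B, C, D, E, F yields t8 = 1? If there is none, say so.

A=1, B=1, C=0, D=0, E=0, F=1

t8 = t7 NAND t4 must be 1, so at least one of t7, t4 is 0.
Check with A=1, B=1, C=0, D=0, E=0, F=1:
t1 = E OR C = 0 OR 0 = 0
t2 = C OR t1 = 0 OR 0 = 0
t3 = F NOR t2 = 1 NOR 0 = 0
t4 = t1 OR t3 = 0 OR 0 = 0
t5 = A NAND t4 = 1 NAND 0 = 1
t6 = D NOR t5 = 0 NOR 1 = 0
t7 = B NAND t6 = 1 NAND 0 = 1
t8 = t7 NAND t4 = 1 NAND 0 = 1
So t8 = 1 as required.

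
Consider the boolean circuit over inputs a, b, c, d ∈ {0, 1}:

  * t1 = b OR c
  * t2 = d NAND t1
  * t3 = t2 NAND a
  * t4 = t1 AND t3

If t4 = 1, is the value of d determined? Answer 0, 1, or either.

either

Both values of d occur among assignments with t4 = 1:
  d=0: a=0, b=0, c=1, d=0
  d=1: a=0, b=0, c=1, d=1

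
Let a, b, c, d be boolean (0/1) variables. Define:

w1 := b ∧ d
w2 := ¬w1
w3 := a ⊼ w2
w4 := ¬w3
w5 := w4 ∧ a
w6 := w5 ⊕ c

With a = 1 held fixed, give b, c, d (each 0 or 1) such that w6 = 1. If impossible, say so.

b=0, c=0, d=1

w6 = w5 ⊕ c must be 1, so w5 and c differ.
Check with a = 1 and b=0, c=0, d=1:
w1 = b ∧ d = 0 ∧ 1 = 0
w2 = ¬w1 = ¬0 = 1
w3 = a ⊼ w2 = 1 ⊼ 1 = 0
w4 = ¬w3 = ¬0 = 1
w5 = w4 ∧ a = 1 ∧ 1 = 1
w6 = w5 ⊕ c = 1 ⊕ 0 = 1
So w6 = 1.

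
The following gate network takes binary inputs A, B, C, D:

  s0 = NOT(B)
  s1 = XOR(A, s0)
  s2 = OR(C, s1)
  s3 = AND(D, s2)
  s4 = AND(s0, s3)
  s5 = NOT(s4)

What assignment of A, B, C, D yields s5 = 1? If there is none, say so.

Check with A=1, B=1, C=0, D=1:
s0 = NOT(B) = NOT 1 = 0
s1 = XOR(A, s0) = XOR(1, 0) = 1
s2 = OR(C, s1) = OR(0, 1) = 1
s3 = AND(D, s2) = AND(1, 1) = 1
s4 = AND(s0, s3) = AND(0, 1) = 0
s5 = NOT(s4) = NOT 0 = 1
So s5 = 1 as required.

A=1, B=1, C=0, D=1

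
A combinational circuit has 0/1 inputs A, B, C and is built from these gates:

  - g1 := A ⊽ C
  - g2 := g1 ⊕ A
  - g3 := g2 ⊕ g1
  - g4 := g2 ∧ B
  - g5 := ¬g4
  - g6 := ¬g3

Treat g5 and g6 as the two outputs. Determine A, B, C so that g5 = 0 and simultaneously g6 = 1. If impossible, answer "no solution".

A=0 B=1 C=0

Check with A=0 B=1 C=0:
g1 = A ⊽ C = 0 ⊽ 0 = 1
g2 = g1 ⊕ A = 1 ⊕ 0 = 1
g3 = g2 ⊕ g1 = 1 ⊕ 1 = 0
g4 = g2 ∧ B = 1 ∧ 1 = 1
g5 = ¬g4 = ¬1 = 0
g6 = ¬g3 = ¬0 = 1
So g5 = 0 and g6 = 1.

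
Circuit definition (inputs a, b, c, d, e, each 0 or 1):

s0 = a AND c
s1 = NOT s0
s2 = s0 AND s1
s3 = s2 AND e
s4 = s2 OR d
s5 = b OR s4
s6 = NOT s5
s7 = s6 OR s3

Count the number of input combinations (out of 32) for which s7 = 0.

s7 = s6 OR s3 must be 0, so both s6 = 0 and s3 = 0.
s6 = NOT s5 must be 0, so s5 = 1.
Enumerating the 32 input combinations, 24 give s7 = 0 and 8 give s7 = 1.

24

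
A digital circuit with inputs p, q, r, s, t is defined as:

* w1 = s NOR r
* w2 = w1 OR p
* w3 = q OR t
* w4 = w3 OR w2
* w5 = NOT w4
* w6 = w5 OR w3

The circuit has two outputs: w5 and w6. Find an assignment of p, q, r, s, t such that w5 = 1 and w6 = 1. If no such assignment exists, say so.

p=0, q=0, r=1, s=0, t=0

Check with p=0, q=0, r=1, s=0, t=0:
w1 = s NOR r = 0 NOR 1 = 0
w2 = w1 OR p = 0 OR 0 = 0
w3 = q OR t = 0 OR 0 = 0
w4 = w3 OR w2 = 0 OR 0 = 0
w5 = NOT w4 = NOT 0 = 1
w6 = w5 OR w3 = 1 OR 0 = 1
So w5 = 1 and w6 = 1.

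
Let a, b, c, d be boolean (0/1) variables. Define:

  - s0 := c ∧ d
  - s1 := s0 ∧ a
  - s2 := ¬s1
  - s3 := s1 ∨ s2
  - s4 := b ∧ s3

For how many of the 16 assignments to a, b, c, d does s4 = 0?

8

s4 = b ∧ s3 must be 0, so at least one of b, s3 is 0.
Enumerating the 16 input combinations, 8 give s4 = 0 and 8 give s4 = 1.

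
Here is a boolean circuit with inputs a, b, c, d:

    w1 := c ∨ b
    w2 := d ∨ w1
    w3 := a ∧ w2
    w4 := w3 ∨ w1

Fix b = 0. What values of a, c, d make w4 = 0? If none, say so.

w4 = w3 ∨ w1 must be 0, so both w3 = 0 and w1 = 0.
w3 = a ∧ w2 must be 0, so at least one of a, w2 is 0.
Check with b = 0 and a=1, c=0, d=0:
w1 = c ∨ b = 0 ∨ 0 = 0
w2 = d ∨ w1 = 0 ∨ 0 = 0
w3 = a ∧ w2 = 1 ∧ 0 = 0
w4 = w3 ∨ w1 = 0 ∨ 0 = 0
So w4 = 0.

a=1 c=0 d=0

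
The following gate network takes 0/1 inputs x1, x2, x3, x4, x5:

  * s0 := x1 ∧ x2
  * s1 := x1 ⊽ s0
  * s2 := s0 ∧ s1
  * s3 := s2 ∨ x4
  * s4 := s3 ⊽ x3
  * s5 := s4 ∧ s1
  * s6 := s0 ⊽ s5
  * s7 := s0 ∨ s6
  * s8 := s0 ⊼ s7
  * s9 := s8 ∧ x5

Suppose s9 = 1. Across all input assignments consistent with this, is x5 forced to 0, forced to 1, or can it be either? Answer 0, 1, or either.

s9 = s8 ∧ x5 must be 1, so both s8 = 1 and x5 = 1.
Every assignment with s9 = 1 has x5 = 1; there are 12 such assignment(s).

1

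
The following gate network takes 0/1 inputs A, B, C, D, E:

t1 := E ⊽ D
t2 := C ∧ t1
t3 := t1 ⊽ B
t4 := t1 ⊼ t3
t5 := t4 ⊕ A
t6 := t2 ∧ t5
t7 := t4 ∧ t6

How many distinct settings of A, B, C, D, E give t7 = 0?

t7 = t4 ∧ t6 must be 0, so at least one of t4, t6 is 0.
Enumerating the 32 input combinations, 30 give t7 = 0 and 2 give t7 = 1.

30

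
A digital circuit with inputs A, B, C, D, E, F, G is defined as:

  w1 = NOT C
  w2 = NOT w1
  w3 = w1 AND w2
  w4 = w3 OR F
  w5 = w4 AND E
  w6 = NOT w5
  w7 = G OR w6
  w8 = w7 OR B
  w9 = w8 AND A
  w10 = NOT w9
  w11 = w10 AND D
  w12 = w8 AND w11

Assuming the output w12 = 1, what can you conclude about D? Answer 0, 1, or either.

1

w12 = w8 AND w11 must be 1, so both w8 = 1 and w11 = 1.
w8 = w7 OR B must be 1, so at least one of w7, B is 1.
Every assignment with w12 = 1 has D = 1; there are 30 such assignment(s).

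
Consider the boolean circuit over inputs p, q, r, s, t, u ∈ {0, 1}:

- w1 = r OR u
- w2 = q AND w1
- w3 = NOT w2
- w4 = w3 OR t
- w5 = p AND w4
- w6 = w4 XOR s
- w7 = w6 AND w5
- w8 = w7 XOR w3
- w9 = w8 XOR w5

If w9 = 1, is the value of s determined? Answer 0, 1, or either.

either

Both values of s occur among assignments with w9 = 1:
  s=0: p=0, q=0, r=0, s=0, t=0, u=0
  s=1: p=0, q=0, r=0, s=1, t=0, u=0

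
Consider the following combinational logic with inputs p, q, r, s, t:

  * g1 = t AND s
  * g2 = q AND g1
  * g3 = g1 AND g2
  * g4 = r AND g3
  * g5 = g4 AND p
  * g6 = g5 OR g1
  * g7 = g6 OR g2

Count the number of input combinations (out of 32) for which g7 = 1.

8

g7 = g6 OR g2 must be 1, so at least one of g6, g2 is 1.
Enumerating the 32 input combinations, 8 give g7 = 1 and 24 give g7 = 0.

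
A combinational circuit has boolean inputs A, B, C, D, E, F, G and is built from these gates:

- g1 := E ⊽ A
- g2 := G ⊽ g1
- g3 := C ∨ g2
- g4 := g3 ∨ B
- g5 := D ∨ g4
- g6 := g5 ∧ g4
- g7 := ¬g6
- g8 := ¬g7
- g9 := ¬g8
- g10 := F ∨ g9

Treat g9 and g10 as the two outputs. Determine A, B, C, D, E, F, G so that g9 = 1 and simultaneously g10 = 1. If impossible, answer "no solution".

A=0, B=0, C=0, D=0, E=0, F=1, G=0

Check with A=0, B=0, C=0, D=0, E=0, F=1, G=0:
g1 = E ⊽ A = 0 ⊽ 0 = 1
g2 = G ⊽ g1 = 0 ⊽ 1 = 0
g3 = C ∨ g2 = 0 ∨ 0 = 0
g4 = g3 ∨ B = 0 ∨ 0 = 0
g5 = D ∨ g4 = 0 ∨ 0 = 0
g6 = g5 ∧ g4 = 0 ∧ 0 = 0
g7 = ¬g6 = ¬0 = 1
g8 = ¬g7 = ¬1 = 0
g9 = ¬g8 = ¬0 = 1
g10 = F ∨ g9 = 1 ∨ 1 = 1
So g9 = 1 and g10 = 1.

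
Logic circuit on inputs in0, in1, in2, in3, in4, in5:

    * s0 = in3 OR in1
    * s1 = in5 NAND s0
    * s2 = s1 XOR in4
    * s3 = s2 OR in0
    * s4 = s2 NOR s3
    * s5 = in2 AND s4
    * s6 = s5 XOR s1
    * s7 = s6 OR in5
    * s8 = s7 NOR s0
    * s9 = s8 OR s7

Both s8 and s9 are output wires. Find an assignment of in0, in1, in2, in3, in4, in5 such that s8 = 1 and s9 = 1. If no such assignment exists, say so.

Check with in0=0, in1=0, in2=1, in3=0, in4=1, in5=0:
s0 = in3 OR in1 = 0 OR 0 = 0
s1 = in5 NAND s0 = 0 NAND 0 = 1
s2 = s1 XOR in4 = 1 XOR 1 = 0
s3 = s2 OR in0 = 0 OR 0 = 0
s4 = s2 NOR s3 = 0 NOR 0 = 1
s5 = in2 AND s4 = 1 AND 1 = 1
s6 = s5 XOR s1 = 1 XOR 1 = 0
s7 = s6 OR in5 = 0 OR 0 = 0
s8 = s7 NOR s0 = 0 NOR 0 = 1
s9 = s8 OR s7 = 1 OR 0 = 1
So s8 = 1 and s9 = 1.

in0=0, in1=0, in2=1, in3=0, in4=1, in5=0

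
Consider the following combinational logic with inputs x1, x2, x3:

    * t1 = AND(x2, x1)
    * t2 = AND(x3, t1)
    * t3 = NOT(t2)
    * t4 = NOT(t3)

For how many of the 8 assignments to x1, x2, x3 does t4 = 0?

t4 = NOT(t3) must be 0, so t3 = 1.
Enumerating the 8 input combinations, 7 give t4 = 0 and 1 give t4 = 1.

7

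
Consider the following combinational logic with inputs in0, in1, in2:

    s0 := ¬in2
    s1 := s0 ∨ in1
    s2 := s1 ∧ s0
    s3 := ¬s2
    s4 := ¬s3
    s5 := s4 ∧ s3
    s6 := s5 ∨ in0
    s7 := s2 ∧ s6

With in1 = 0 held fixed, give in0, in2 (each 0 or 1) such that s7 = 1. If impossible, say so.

in0=1, in2=0

Check with in1 = 0 and in0=1, in2=0:
s0 = ¬in2 = ¬0 = 1
s1 = s0 ∨ in1 = 1 ∨ 0 = 1
s2 = s1 ∧ s0 = 1 ∧ 1 = 1
s3 = ¬s2 = ¬1 = 0
s4 = ¬s3 = ¬0 = 1
s5 = s4 ∧ s3 = 1 ∧ 0 = 0
s6 = s5 ∨ in0 = 0 ∨ 1 = 1
s7 = s2 ∧ s6 = 1 ∧ 1 = 1
So s7 = 1.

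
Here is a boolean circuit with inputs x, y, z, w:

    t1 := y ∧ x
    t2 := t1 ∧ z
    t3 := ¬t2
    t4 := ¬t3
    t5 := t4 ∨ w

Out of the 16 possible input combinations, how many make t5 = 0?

7

t5 = t4 ∨ w must be 0, so both t4 = 0 and w = 0.
Enumerating the 16 input combinations, 7 give t5 = 0 and 9 give t5 = 1.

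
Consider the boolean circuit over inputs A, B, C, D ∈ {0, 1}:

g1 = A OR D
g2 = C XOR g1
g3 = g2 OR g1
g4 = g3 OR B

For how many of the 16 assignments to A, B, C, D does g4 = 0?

1

g4 = g3 OR B must be 0, so both g3 = 0 and B = 0.
g3 = g2 OR g1 must be 0, so both g2 = 0 and g1 = 0.
Satisfying assignments:
  A=0, B=0, C=0, D=0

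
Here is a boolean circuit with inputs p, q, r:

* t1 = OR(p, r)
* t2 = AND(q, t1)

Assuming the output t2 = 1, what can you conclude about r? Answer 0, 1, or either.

either

Both values of r occur among assignments with t2 = 1:
  r=0: p=1, q=1, r=0
  r=1: p=0, q=1, r=1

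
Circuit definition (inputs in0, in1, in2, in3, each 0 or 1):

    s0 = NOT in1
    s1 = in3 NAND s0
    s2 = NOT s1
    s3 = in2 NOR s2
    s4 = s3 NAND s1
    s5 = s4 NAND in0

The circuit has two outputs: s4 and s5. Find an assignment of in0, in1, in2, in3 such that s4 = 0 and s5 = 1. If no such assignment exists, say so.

in0=1, in1=0, in2=0, in3=0

Check with in0=1, in1=0, in2=0, in3=0:
s0 = NOT in1 = NOT 0 = 1
s1 = in3 NAND s0 = 0 NAND 1 = 1
s2 = NOT s1 = NOT 1 = 0
s3 = in2 NOR s2 = 0 NOR 0 = 1
s4 = s3 NAND s1 = 1 NAND 1 = 0
s5 = s4 NAND in0 = 0 NAND 1 = 1
So s4 = 0 and s5 = 1.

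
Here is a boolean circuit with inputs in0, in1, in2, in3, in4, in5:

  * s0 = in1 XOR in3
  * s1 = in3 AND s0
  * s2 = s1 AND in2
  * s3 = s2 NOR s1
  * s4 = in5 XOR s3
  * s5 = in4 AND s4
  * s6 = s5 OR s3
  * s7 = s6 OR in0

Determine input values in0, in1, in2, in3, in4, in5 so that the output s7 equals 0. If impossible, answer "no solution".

s7 = s6 OR in0 must be 0, so both s6 = 0 and in0 = 0.
s6 = s5 OR s3 must be 0, so both s5 = 0 and s3 = 0.
s5 = in4 AND s4 must be 0, so at least one of in4, s4 is 0.
Check with in0=0 in1=0 in2=1 in3=1 in4=0 in5=1:
s0 = in1 XOR in3 = 0 XOR 1 = 1
s1 = in3 AND s0 = 1 AND 1 = 1
s2 = s1 AND in2 = 1 AND 1 = 1
s3 = s2 NOR s1 = 1 NOR 1 = 0
s4 = in5 XOR s3 = 1 XOR 0 = 1
s5 = in4 AND s4 = 0 AND 1 = 0
s6 = s5 OR s3 = 0 OR 0 = 0
s7 = s6 OR in0 = 0 OR 0 = 0
So s7 = 0 as required.

in0=0 in1=0 in2=1 in3=1 in4=0 in5=1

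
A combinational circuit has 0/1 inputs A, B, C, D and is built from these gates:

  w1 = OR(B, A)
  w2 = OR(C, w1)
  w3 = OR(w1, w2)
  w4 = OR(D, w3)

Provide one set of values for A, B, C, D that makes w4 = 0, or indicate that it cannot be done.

A=0, B=0, C=0, D=0

w4 = OR(D, w3) must be 0, so both D = 0 and w3 = 0.
Check with A=0, B=0, C=0, D=0:
w1 = OR(B, A) = OR(0, 0) = 0
w2 = OR(C, w1) = OR(0, 0) = 0
w3 = OR(w1, w2) = OR(0, 0) = 0
w4 = OR(D, w3) = OR(0, 0) = 0
So w4 = 0 as required.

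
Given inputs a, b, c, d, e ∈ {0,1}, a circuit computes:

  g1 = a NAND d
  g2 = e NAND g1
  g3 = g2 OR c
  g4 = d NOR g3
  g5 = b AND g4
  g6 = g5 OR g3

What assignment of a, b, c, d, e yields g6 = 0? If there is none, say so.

g6 = g5 OR g3 must be 0, so both g5 = 0 and g3 = 0.
Check with a=0, b=0, c=0, d=0, e=1:
g1 = a NAND d = 0 NAND 0 = 1
g2 = e NAND g1 = 1 NAND 1 = 0
g3 = g2 OR c = 0 OR 0 = 0
g4 = d NOR g3 = 0 NOR 0 = 1
g5 = b AND g4 = 0 AND 1 = 0
g6 = g5 OR g3 = 0 OR 0 = 0
So g6 = 0 as required.

a=0, b=0, c=0, d=0, e=1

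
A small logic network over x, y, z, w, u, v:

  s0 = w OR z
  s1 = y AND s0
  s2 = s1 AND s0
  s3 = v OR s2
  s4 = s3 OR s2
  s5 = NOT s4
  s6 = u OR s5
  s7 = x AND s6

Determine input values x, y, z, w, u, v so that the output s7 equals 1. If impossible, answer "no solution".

Check with x=1, y=1, z=1, w=0, u=1, v=1:
s0 = w OR z = 0 OR 1 = 1
s1 = y AND s0 = 1 AND 1 = 1
s2 = s1 AND s0 = 1 AND 1 = 1
s3 = v OR s2 = 1 OR 1 = 1
s4 = s3 OR s2 = 1 OR 1 = 1
s5 = NOT s4 = NOT 1 = 0
s6 = u OR s5 = 1 OR 0 = 1
s7 = x AND s6 = 1 AND 1 = 1
So s7 = 1 as required.

x=1, y=1, z=1, w=0, u=1, v=1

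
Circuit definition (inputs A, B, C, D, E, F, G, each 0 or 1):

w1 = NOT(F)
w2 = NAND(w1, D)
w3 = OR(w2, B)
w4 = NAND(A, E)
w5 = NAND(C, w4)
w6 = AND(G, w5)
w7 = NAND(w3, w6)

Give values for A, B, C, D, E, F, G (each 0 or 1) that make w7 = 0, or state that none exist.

Check with A=0, B=0, C=0, D=0, E=0, F=1, G=1:
w1 = NOT(F) = NOT 1 = 0
w2 = NAND(w1, D) = NAND(0, 0) = 1
w3 = OR(w2, B) = OR(1, 0) = 1
w4 = NAND(A, E) = NAND(0, 0) = 1
w5 = NAND(C, w4) = NAND(0, 1) = 1
w6 = AND(G, w5) = AND(1, 1) = 1
w7 = NAND(w3, w6) = NAND(1, 1) = 0
So w7 = 0 as required.

A=0, B=0, C=0, D=0, E=0, F=1, G=1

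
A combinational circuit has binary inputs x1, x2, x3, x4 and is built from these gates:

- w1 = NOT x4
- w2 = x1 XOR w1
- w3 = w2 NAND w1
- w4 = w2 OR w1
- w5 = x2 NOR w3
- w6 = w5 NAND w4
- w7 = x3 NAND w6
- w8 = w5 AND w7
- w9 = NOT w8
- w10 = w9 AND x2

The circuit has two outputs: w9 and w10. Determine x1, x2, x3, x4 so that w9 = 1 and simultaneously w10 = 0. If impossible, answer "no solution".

Check with x1=0 x2=0 x3=1 x4=1:
w1 = NOT x4 = NOT 1 = 0
w2 = x1 XOR w1 = 0 XOR 0 = 0
w3 = w2 NAND w1 = 0 NAND 0 = 1
w4 = w2 OR w1 = 0 OR 0 = 0
w5 = x2 NOR w3 = 0 NOR 1 = 0
w6 = w5 NAND w4 = 0 NAND 0 = 1
w7 = x3 NAND w6 = 1 NAND 1 = 0
w8 = w5 AND w7 = 0 AND 0 = 0
w9 = NOT w8 = NOT 0 = 1
w10 = w9 AND x2 = 1 AND 0 = 0
So w9 = 1 and w10 = 0.

x1=0 x2=0 x3=1 x4=1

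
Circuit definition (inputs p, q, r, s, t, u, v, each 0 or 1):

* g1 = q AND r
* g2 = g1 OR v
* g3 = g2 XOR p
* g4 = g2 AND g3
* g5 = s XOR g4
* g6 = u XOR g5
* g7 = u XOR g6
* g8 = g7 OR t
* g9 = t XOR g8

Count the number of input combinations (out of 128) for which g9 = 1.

g9 = t XOR g8 must be 1, so t and g8 differ.
Enumerating the 128 input combinations, 32 give g9 = 1 and 96 give g9 = 0.

32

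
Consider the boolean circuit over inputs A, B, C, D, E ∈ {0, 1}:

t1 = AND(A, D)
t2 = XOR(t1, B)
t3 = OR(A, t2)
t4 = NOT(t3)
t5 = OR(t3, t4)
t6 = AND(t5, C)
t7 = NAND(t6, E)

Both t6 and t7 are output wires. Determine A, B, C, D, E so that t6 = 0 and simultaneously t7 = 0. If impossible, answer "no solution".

Across all 32 input combinations, none give both t6 = 0 and t7 = 0.

no solution exists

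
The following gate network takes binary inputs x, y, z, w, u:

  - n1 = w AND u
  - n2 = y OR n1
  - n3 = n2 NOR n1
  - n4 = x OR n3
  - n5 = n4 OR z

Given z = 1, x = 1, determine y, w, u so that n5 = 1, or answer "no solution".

y=1 w=1 u=0

Check with z = 1, x = 1 and y=1, w=1, u=0:
n1 = w AND u = 1 AND 0 = 0
n2 = y OR n1 = 1 OR 0 = 1
n3 = n2 NOR n1 = 1 NOR 0 = 0
n4 = x OR n3 = 1 OR 0 = 1
n5 = n4 OR z = 1 OR 1 = 1
So n5 = 1.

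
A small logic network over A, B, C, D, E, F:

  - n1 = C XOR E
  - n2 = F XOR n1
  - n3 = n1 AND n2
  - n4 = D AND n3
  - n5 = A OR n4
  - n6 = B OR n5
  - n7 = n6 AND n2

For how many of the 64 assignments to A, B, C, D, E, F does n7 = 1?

n7 = n6 AND n2 must be 1, so both n6 = 1 and n2 = 1.
n6 = B OR n5 must be 1, so at least one of B, n5 is 1.
Enumerating the 64 input combinations, 26 give n7 = 1 and 38 give n7 = 0.

26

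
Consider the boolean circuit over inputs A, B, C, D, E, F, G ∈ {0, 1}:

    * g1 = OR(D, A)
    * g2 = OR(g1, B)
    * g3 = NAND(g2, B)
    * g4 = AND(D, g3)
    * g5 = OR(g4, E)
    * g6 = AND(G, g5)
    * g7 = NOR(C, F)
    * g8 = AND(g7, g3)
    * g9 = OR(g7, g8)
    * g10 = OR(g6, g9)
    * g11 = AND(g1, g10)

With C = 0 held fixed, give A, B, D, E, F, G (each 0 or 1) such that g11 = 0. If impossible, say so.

g11 = AND(g1, g10) must be 0, so at least one of g1, g10 is 0.
Check with C = 0 and A=1, B=1, D=1, E=1, F=1, G=0:
g1 = OR(D, A) = OR(1, 1) = 1
g2 = OR(g1, B) = OR(1, 1) = 1
g3 = NAND(g2, B) = NAND(1, 1) = 0
g4 = AND(D, g3) = AND(1, 0) = 0
g5 = OR(g4, E) = OR(0, 1) = 1
g6 = AND(G, g5) = AND(0, 1) = 0
g7 = NOR(C, F) = NOR(0, 1) = 0
g8 = AND(g7, g3) = AND(0, 0) = 0
g9 = OR(g7, g8) = OR(0, 0) = 0
g10 = OR(g6, g9) = OR(0, 0) = 0
g11 = AND(g1, g10) = AND(1, 0) = 0
So g11 = 0.

A=1, B=1, D=1, E=1, F=1, G=0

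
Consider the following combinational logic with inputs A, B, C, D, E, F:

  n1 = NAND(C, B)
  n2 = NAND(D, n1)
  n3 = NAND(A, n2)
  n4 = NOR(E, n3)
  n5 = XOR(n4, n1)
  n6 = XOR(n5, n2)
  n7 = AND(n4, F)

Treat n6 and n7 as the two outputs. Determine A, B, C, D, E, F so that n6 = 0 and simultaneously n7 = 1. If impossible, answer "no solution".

A=1, B=1, C=1, D=0, E=0, F=1

Check with A=1, B=1, C=1, D=0, E=0, F=1:
n1 = NAND(C, B) = NAND(1, 1) = 0
n2 = NAND(D, n1) = NAND(0, 0) = 1
n3 = NAND(A, n2) = NAND(1, 1) = 0
n4 = NOR(E, n3) = NOR(0, 0) = 1
n5 = XOR(n4, n1) = XOR(1, 0) = 1
n6 = XOR(n5, n2) = XOR(1, 1) = 0
n7 = AND(n4, F) = AND(1, 1) = 1
So n6 = 0 and n7 = 1.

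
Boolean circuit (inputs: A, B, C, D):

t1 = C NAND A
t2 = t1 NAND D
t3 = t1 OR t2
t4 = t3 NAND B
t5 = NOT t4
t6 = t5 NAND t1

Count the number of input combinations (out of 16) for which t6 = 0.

t6 = t5 NAND t1 must be 0, so both t5 = 1 and t1 = 1.
Enumerating the 16 input combinations, 6 give t6 = 0 and 10 give t6 = 1.

6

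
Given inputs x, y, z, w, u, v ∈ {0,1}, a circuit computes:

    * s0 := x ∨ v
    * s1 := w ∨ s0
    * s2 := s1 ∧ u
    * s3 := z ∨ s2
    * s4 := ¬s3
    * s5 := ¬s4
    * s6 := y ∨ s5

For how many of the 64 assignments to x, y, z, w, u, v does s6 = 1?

s6 = y ∨ s5 must be 1, so at least one of y, s5 is 1.
Enumerating the 64 input combinations, 55 give s6 = 1 and 9 give s6 = 0.

55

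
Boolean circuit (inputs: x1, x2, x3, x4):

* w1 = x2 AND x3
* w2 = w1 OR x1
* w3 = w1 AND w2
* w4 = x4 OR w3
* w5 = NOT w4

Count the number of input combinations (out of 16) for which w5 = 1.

6

w5 = NOT w4 must be 1, so w4 = 0.
w4 = x4 OR w3 must be 0, so both x4 = 0 and w3 = 0.
Satisfying assignments:
  x1=0, x2=0, x3=0, x4=0
  x1=0, x2=0, x3=1, x4=0
  x1=0, x2=1, x3=0, x4=0
  x1=1, x2=0, x3=0, x4=0
  x1=1, x2=0, x3=1, x4=0
  x1=1, x2=1, x3=0, x4=0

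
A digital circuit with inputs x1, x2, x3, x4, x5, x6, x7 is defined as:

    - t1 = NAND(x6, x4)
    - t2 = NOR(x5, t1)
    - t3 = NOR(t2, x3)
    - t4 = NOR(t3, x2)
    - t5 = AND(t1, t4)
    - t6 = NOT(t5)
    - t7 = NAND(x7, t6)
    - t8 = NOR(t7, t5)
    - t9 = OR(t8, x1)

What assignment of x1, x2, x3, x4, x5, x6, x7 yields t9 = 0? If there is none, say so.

x1=0, x2=0, x3=0, x4=1, x5=1, x6=1, x7=0

t9 = OR(t8, x1) must be 0, so both t8 = 0 and x1 = 0.
t8 = NOR(t7, t5) must be 0, so at least one of t7, t5 is 1.
Check with x1=0, x2=0, x3=0, x4=1, x5=1, x6=1, x7=0:
t1 = NAND(x6, x4) = NAND(1, 1) = 0
t2 = NOR(x5, t1) = NOR(1, 0) = 0
t3 = NOR(t2, x3) = NOR(0, 0) = 1
t4 = NOR(t3, x2) = NOR(1, 0) = 0
t5 = AND(t1, t4) = AND(0, 0) = 0
t6 = NOT(t5) = NOT 0 = 1
t7 = NAND(x7, t6) = NAND(0, 1) = 1
t8 = NOR(t7, t5) = NOR(1, 0) = 0
t9 = OR(t8, x1) = OR(0, 0) = 0
So t9 = 0 as required.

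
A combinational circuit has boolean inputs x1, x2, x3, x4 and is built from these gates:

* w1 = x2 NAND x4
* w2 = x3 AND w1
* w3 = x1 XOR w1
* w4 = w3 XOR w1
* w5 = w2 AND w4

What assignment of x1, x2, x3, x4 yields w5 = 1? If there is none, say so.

x1=1, x2=0, x3=1, x4=1

w5 = w2 AND w4 must be 1, so both w2 = 1 and w4 = 1.
w2 = x3 AND w1 must be 1, so both x3 = 1 and w1 = 1.
Check with x1=1, x2=0, x3=1, x4=1:
w1 = x2 NAND x4 = 0 NAND 1 = 1
w2 = x3 AND w1 = 1 AND 1 = 1
w3 = x1 XOR w1 = 1 XOR 1 = 0
w4 = w3 XOR w1 = 0 XOR 1 = 1
w5 = w2 AND w4 = 1 AND 1 = 1
So w5 = 1 as required.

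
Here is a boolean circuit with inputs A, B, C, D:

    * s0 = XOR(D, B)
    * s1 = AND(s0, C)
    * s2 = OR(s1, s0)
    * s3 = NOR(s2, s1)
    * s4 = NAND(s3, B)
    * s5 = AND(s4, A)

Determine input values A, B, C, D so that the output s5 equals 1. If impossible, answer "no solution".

A=1, B=0, C=1, D=0

s5 = AND(s4, A) must be 1, so both s4 = 1 and A = 1.
s4 = NAND(s3, B) must be 1, so at least one of s3, B is 0.
Check with A=1, B=0, C=1, D=0:
s0 = XOR(D, B) = XOR(0, 0) = 0
s1 = AND(s0, C) = AND(0, 1) = 0
s2 = OR(s1, s0) = OR(0, 0) = 0
s3 = NOR(s2, s1) = NOR(0, 0) = 1
s4 = NAND(s3, B) = NAND(1, 0) = 1
s5 = AND(s4, A) = AND(1, 1) = 1
So s5 = 1 as required.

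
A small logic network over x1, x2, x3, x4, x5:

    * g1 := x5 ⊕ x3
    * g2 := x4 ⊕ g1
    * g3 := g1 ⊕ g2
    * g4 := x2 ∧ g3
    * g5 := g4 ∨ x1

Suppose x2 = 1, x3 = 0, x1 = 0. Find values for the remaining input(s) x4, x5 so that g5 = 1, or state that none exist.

x4=1, x5=0

Check with x2 = 1, x3 = 0, x1 = 0 and x4=1, x5=0:
g1 = x5 ⊕ x3 = 0 ⊕ 0 = 0
g2 = x4 ⊕ g1 = 1 ⊕ 0 = 1
g3 = g1 ⊕ g2 = 0 ⊕ 1 = 1
g4 = x2 ∧ g3 = 1 ∧ 1 = 1
g5 = g4 ∨ x1 = 1 ∨ 0 = 1
So g5 = 1.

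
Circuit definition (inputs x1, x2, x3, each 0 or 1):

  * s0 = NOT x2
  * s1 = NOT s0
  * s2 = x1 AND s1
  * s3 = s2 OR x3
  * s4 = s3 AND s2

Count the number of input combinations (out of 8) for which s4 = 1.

s4 = s3 AND s2 must be 1, so both s3 = 1 and s2 = 1.
s3 = s2 OR x3 must be 1, so at least one of s2, x3 is 1.
s2 = x1 AND s1 must be 1, so both x1 = 1 and s1 = 1.
Enumerating the 8 input combinations, 2 give s4 = 1 and 6 give s4 = 0.

2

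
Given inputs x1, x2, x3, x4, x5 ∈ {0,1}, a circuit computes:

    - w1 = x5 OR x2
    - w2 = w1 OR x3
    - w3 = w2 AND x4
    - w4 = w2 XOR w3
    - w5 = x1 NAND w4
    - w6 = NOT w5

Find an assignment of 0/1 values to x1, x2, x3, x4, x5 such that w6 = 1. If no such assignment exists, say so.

x1=1, x2=1, x3=1, x4=0, x5=0

w6 = NOT w5 must be 1, so w5 = 0.
w5 = x1 NAND w4 must be 0, so both x1 = 1 and w4 = 1.
w4 = w2 XOR w3 must be 1, so w2 and w3 differ.
Check with x1=1, x2=1, x3=1, x4=0, x5=0:
w1 = x5 OR x2 = 0 OR 1 = 1
w2 = w1 OR x3 = 1 OR 1 = 1
w3 = w2 AND x4 = 1 AND 0 = 0
w4 = w2 XOR w3 = 1 XOR 0 = 1
w5 = x1 NAND w4 = 1 NAND 1 = 0
w6 = NOT w5 = NOT 0 = 1
So w6 = 1 as required.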